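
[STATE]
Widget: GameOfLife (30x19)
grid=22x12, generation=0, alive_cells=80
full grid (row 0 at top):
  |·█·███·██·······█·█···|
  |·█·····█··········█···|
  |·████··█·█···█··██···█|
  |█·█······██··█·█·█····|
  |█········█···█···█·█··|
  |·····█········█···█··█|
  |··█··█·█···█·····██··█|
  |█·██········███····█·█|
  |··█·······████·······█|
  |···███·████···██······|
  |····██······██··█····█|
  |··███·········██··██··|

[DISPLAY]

Gen: 0                        
·█·███·██·······█·█···        
·█·····█··········█···        
·████··█·█···█··██···█        
█·█······██··█·█·█····        
█········█···█···█·█··        
·····█········█···█··█        
··█··█·█···█·····██··█        
█·██········███····█·█        
··█·······████·······█        
···███·████···██······        
····██······██··█····█        
··███·········██··██··        
                              
                              
                              
                              
                              
                              


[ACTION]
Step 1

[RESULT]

Gen: 1                        
··█·█·███········█····        
██···█·█········█·█···        
█··█·····██···█·███···        
█·█······██·██···█····        
·█·······██··█··██····        
······█············██·        
·████·█·····█·█··███·█        
··██······█···█···█··█        
·██·····█·█····█····█·        
···█·██·███···██······        
··█···█·██···█··█·····        
···███·······███······        
                              
                              
                              
                              
                              
                              


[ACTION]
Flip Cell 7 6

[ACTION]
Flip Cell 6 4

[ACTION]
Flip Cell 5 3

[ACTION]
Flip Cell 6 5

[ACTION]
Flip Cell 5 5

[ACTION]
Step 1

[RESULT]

Gen: 2                        
·█···████········█····        
██████·█·█·····██·█···        
█·█·····████·█·██·█···        
█·█·····█···████······        
·██······█████··███···        
·█·█·██······█··█··██·        
·█·····█·····█···█···█        
····████·█·█·███·██··█        
·█··███·█·██···█······        
·█·█·██···█···███·····        
··█···█·█·█··█··█·····        
···███·······███······        
                              
                              
                              
                              
                              
                              


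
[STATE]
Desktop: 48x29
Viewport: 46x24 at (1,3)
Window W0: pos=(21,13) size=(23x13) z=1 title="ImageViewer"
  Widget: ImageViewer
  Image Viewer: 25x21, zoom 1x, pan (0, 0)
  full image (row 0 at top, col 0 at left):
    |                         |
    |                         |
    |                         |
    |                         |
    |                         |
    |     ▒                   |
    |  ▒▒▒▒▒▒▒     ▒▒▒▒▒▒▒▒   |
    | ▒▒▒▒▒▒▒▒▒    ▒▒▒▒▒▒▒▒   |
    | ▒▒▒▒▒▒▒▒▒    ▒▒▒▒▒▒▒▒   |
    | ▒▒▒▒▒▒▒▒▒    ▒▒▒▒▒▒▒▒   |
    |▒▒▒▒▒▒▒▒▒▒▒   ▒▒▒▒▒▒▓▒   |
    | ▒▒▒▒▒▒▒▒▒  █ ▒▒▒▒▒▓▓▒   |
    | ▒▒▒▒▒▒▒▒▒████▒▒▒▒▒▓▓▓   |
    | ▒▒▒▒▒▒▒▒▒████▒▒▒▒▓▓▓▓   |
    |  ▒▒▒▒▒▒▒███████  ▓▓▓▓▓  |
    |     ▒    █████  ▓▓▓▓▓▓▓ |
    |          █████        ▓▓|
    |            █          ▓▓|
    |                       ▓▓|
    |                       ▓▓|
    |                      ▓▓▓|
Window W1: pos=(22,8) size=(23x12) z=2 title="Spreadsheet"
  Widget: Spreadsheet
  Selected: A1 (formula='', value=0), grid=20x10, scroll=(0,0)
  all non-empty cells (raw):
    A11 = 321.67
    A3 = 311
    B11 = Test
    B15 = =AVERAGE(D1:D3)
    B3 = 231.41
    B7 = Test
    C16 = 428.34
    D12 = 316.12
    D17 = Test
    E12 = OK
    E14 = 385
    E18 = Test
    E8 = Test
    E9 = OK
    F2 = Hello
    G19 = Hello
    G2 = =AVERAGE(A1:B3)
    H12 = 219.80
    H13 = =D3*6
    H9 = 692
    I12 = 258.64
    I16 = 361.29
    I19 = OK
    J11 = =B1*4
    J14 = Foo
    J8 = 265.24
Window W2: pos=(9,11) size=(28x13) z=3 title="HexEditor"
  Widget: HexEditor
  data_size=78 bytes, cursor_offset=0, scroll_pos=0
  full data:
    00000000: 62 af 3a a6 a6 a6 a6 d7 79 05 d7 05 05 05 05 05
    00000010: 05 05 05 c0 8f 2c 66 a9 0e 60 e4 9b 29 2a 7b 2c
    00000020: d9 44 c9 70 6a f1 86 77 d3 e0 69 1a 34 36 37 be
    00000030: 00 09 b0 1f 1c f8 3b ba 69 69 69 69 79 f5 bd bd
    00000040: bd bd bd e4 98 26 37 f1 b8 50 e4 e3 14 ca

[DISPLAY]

                                              
                                              
                                              
                                              
                                              
                     ┏━━━━━━━━━━━━━━━━━━━━━┓  
                     ┃ Spreadsheet         ┃  
                     ┠─────────────────────┨  
        ┏━━━━━━━━━━━━━━━━━━━━━━━━━━┓       ┃  
        ┃ HexEditor                ┃ B     ┃  
        ┠──────────────────────────┨-------┃  
        ┃00000000  62 af 3a a6 a6 a┃     0 ┃  
        ┃00000010  05 05 05 c0 8f 2┃     0 ┃  
        ┃00000020  d9 44 c9 70 6a f┃231.41 ┃  
        ┃00000030  00 09 b0 1f 1c f┃     0 ┃  
        ┃00000040  bd bd bd e4 98 2┃     0 ┃  
        ┃                          ┃━━━━━━━┛  
        ┃                          ┃      ┃   
        ┃                          ┃      ┃   
        ┃                          ┃▒▒▒▒▒▒┃   
        ┗━━━━━━━━━━━━━━━━━━━━━━━━━━┛▒▒▒▒▒▒┃   
                    ┃ ▒▒▒▒▒▒▒▒▒    ▒▒▒▒▒▒▒┃   
                    ┗━━━━━━━━━━━━━━━━━━━━━┛   
                                              


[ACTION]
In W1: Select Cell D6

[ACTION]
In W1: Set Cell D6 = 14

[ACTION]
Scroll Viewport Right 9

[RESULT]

                                              
                                              
                                              
                                              
                                              
                    ┏━━━━━━━━━━━━━━━━━━━━━┓   
                    ┃ Spreadsheet         ┃   
                    ┠─────────────────────┨   
       ┏━━━━━━━━━━━━━━━━━━━━━━━━━━┓       ┃   
       ┃ HexEditor                ┃ B     ┃   
       ┠──────────────────────────┨-------┃   
       ┃00000000  62 af 3a a6 a6 a┃     0 ┃   
       ┃00000010  05 05 05 c0 8f 2┃     0 ┃   
       ┃00000020  d9 44 c9 70 6a f┃231.41 ┃   
       ┃00000030  00 09 b0 1f 1c f┃     0 ┃   
       ┃00000040  bd bd bd e4 98 2┃     0 ┃   
       ┃                          ┃━━━━━━━┛   
       ┃                          ┃      ┃    
       ┃                          ┃      ┃    
       ┃                          ┃▒▒▒▒▒▒┃    
       ┗━━━━━━━━━━━━━━━━━━━━━━━━━━┛▒▒▒▒▒▒┃    
                   ┃ ▒▒▒▒▒▒▒▒▒    ▒▒▒▒▒▒▒┃    
                   ┗━━━━━━━━━━━━━━━━━━━━━┛    
                                              


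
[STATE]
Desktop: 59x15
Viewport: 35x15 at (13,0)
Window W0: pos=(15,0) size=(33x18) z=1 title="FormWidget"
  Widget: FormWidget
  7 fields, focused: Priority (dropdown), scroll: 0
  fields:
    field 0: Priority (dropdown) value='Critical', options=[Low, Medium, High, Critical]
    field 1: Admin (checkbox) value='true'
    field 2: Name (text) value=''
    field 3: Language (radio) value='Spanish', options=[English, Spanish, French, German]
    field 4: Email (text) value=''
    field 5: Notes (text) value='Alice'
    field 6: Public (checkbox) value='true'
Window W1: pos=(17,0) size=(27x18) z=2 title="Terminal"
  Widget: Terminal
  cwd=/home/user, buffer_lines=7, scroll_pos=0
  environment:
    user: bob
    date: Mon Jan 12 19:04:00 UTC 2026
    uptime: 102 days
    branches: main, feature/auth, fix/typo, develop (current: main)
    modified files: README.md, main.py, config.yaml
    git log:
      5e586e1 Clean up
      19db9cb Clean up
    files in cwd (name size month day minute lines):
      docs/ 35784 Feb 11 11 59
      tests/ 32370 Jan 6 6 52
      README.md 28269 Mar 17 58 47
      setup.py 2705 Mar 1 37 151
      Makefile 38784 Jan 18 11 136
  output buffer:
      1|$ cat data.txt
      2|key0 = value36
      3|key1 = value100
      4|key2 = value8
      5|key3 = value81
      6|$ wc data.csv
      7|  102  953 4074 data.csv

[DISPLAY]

  ┏━┏━━━━━━━━━━━━━━━━━━━━━━━━━┓━━━┓
  ┃ ┃ Terminal                ┃   ┃
  ┠─┠─────────────────────────┨───┨
  ┃>┃$ cat data.txt           ┃ ▼]┃
  ┃ ┃key0 = value36           ┃   ┃
  ┃ ┃key1 = value100          ┃  ]┃
  ┃ ┃key2 = value8            ┃●) ┃
  ┃ ┃key3 = value81           ┃  ]┃
  ┃ ┃$ wc data.csv            ┃  ]┃
  ┃ ┃  102  953 4074 data.csv ┃   ┃
  ┃ ┃$ █                      ┃   ┃
  ┃ ┃                         ┃   ┃
  ┃ ┃                         ┃   ┃
  ┃ ┃                         ┃   ┃
  ┃ ┃                         ┃   ┃


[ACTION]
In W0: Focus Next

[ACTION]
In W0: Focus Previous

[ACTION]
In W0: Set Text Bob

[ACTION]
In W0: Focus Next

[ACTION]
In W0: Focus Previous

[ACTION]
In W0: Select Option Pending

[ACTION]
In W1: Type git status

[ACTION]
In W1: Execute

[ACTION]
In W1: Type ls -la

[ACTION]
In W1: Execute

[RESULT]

  ┏━┏━━━━━━━━━━━━━━━━━━━━━━━━━┓━━━┓
  ┃ ┃ Terminal                ┃   ┃
  ┠─┠─────────────────────────┨───┨
  ┃>┃$ git status             ┃ ▼]┃
  ┃ ┃On branch main           ┃   ┃
  ┃ ┃Changes not staged for co┃  ]┃
  ┃ ┃                         ┃●) ┃
  ┃ ┃        modified:   READM┃  ]┃
  ┃ ┃        modified:   main.┃  ]┃
  ┃ ┃        modified:   confi┃   ┃
  ┃ ┃$ ls -la                 ┃   ┃
  ┃ ┃drwxr-xr-x  1 bob group  ┃   ┃
  ┃ ┃drwxr-xr-x  1 bob group  ┃   ┃
  ┃ ┃-rw-r--r--  1 bob group  ┃   ┃
  ┃ ┃-rw-r--r--  1 bob group  ┃   ┃


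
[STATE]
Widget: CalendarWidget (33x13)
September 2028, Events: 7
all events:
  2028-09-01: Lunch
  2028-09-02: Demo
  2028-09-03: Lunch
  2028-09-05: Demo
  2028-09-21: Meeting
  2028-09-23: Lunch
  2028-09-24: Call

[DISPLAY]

          September 2028         
Mo Tu We Th Fr Sa Su             
             1*  2*  3*          
 4  5*  6  7  8  9 10            
11 12 13 14 15 16 17             
18 19 20 21* 22 23* 24*          
25 26 27 28 29 30                
                                 
                                 
                                 
                                 
                                 
                                 


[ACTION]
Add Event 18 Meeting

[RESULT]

          September 2028         
Mo Tu We Th Fr Sa Su             
             1*  2*  3*          
 4  5*  6  7  8  9 10            
11 12 13 14 15 16 17             
18* 19 20 21* 22 23* 24*         
25 26 27 28 29 30                
                                 
                                 
                                 
                                 
                                 
                                 


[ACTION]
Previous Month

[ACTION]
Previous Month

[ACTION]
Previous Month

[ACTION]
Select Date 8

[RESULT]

            June 2028            
Mo Tu We Th Fr Sa Su             
          1  2  3  4             
 5  6  7 [ 8]  9 10 11           
12 13 14 15 16 17 18             
19 20 21 22 23 24 25             
26 27 28 29 30                   
                                 
                                 
                                 
                                 
                                 
                                 


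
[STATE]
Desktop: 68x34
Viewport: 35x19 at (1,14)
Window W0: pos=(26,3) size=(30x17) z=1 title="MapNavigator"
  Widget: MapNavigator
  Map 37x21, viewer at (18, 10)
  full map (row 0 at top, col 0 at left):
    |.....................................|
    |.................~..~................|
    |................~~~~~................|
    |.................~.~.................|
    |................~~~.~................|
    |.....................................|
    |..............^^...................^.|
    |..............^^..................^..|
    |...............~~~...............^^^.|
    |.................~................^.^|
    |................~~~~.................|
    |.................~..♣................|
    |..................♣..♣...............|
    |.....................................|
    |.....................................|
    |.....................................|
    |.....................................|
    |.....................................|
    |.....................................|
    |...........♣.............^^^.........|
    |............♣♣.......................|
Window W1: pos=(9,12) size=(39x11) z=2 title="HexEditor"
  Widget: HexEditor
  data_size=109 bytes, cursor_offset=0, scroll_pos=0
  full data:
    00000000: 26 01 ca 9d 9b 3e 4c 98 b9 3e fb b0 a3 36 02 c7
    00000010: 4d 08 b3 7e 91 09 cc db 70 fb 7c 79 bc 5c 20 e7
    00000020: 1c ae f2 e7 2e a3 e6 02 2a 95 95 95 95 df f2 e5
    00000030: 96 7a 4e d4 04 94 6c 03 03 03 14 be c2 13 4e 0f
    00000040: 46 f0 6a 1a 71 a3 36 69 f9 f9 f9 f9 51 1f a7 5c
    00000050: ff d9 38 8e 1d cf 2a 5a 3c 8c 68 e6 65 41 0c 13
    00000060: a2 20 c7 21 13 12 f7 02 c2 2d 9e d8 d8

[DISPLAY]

        ┠──────────────────────────
        ┃00000000  26 01 ca 9d 9b 3
        ┃00000010  4d 08 b3 7e 91 0
        ┃00000020  1c ae f2 e7 2e a
        ┃00000030  96 7a 4e d4 04 9
        ┃00000040  46 f0 6a 1a 71 a
        ┃00000050  ff d9 38 8e 1d c
        ┃00000060  a2 20 c7 21 13 1
        ┗━━━━━━━━━━━━━━━━━━━━━━━━━━
                                   
                                   
                                   
                                   
                                   
                                   
                                   
                                   
                                   
                                   


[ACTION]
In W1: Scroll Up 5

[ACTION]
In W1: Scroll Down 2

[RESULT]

        ┠──────────────────────────
        ┃00000020  1c ae f2 e7 2e a
        ┃00000030  96 7a 4e d4 04 9
        ┃00000040  46 f0 6a 1a 71 a
        ┃00000050  ff d9 38 8e 1d c
        ┃00000060  a2 20 c7 21 13 1
        ┃                          
        ┃                          
        ┗━━━━━━━━━━━━━━━━━━━━━━━━━━
                                   
                                   
                                   
                                   
                                   
                                   
                                   
                                   
                                   
                                   


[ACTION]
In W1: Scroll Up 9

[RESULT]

        ┠──────────────────────────
        ┃00000000  26 01 ca 9d 9b 3
        ┃00000010  4d 08 b3 7e 91 0
        ┃00000020  1c ae f2 e7 2e a
        ┃00000030  96 7a 4e d4 04 9
        ┃00000040  46 f0 6a 1a 71 a
        ┃00000050  ff d9 38 8e 1d c
        ┃00000060  a2 20 c7 21 13 1
        ┗━━━━━━━━━━━━━━━━━━━━━━━━━━
                                   
                                   
                                   
                                   
                                   
                                   
                                   
                                   
                                   
                                   


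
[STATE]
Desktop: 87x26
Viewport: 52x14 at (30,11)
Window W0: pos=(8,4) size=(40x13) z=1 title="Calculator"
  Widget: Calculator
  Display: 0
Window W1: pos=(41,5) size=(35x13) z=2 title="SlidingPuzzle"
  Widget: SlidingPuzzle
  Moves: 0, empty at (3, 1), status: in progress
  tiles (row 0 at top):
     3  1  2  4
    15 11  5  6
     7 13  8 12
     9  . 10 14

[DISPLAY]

           ┃│ 15 │ 11 │  5 │  6 │            ┃      
           ┃├────┼────┼────┼────┤            ┃      
           ┃│  7 │ 13 │  8 │ 12 │            ┃      
           ┃├────┼────┼────┼────┤            ┃      
           ┃│  9 │    │ 10 │ 14 │            ┃      
━━━━━━━━━━━┃└────┴────┴────┴────┘            ┃      
           ┗━━━━━━━━━━━━━━━━━━━━━━━━━━━━━━━━━┛      
                                                    
                                                    
                                                    
                                                    
                                                    
                                                    
                                                    


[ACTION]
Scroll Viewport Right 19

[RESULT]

      ┃│ 15 │ 11 │  5 │  6 │            ┃           
      ┃├────┼────┼────┼────┤            ┃           
      ┃│  7 │ 13 │  8 │ 12 │            ┃           
      ┃├────┼────┼────┼────┤            ┃           
      ┃│  9 │    │ 10 │ 14 │            ┃           
━━━━━━┃└────┴────┴────┴────┘            ┃           
      ┗━━━━━━━━━━━━━━━━━━━━━━━━━━━━━━━━━┛           
                                                    
                                                    
                                                    
                                                    
                                                    
                                                    
                                                    


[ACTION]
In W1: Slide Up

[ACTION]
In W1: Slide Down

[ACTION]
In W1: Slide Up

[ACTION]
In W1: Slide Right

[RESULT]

      ┃│ 15 │ 11 │  5 │  6 │            ┃           
      ┃├────┼────┼────┼────┤            ┃           
      ┃│  7 │ 13 │  8 │ 12 │            ┃           
      ┃├────┼────┼────┼────┤            ┃           
      ┃│    │  9 │ 10 │ 14 │            ┃           
━━━━━━┃└────┴────┴────┴────┘            ┃           
      ┗━━━━━━━━━━━━━━━━━━━━━━━━━━━━━━━━━┛           
                                                    
                                                    
                                                    
                                                    
                                                    
                                                    
                                                    


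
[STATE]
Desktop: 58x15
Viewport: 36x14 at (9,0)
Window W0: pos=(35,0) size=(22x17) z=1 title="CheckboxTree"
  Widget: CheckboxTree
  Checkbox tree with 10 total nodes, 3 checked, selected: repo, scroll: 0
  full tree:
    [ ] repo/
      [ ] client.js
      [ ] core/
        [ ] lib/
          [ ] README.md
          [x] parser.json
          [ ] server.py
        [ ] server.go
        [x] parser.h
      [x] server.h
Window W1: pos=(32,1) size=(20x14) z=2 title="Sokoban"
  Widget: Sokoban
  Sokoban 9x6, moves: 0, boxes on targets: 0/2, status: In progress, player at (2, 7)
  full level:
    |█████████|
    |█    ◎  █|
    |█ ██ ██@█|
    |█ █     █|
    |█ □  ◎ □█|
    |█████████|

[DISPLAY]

                          ┏━━━━━━━━━
                       ┏━━━━━━━━━━━━
                       ┃ Sokoban    
                       ┠────────────
                       ┃█████████   
                       ┃█    ◎  █   
                       ┃█ ██ ██@█   
                       ┃█ █     █   
                       ┃█ □  ◎ □█   
                       ┃█████████   
                       ┃Moves: 0  0/
                       ┃            
                       ┃            
                       ┃            


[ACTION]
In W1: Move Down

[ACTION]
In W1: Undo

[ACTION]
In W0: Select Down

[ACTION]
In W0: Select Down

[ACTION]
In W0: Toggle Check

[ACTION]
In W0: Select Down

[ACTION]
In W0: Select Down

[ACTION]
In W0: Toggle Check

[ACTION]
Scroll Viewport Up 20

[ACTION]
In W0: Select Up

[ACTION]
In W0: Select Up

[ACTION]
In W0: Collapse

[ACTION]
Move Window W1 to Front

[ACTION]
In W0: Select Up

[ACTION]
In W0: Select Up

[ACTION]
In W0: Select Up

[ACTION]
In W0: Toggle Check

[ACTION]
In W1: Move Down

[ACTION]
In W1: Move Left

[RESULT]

                          ┏━━━━━━━━━
                       ┏━━━━━━━━━━━━
                       ┃ Sokoban    
                       ┠────────────
                       ┃█████████   
                       ┃█    ◎  █   
                       ┃█ ██ ██ █   
                       ┃█ █   @ █   
                       ┃█ □  ◎ □█   
                       ┃█████████   
                       ┃Moves: 2  0/
                       ┃            
                       ┃            
                       ┃            


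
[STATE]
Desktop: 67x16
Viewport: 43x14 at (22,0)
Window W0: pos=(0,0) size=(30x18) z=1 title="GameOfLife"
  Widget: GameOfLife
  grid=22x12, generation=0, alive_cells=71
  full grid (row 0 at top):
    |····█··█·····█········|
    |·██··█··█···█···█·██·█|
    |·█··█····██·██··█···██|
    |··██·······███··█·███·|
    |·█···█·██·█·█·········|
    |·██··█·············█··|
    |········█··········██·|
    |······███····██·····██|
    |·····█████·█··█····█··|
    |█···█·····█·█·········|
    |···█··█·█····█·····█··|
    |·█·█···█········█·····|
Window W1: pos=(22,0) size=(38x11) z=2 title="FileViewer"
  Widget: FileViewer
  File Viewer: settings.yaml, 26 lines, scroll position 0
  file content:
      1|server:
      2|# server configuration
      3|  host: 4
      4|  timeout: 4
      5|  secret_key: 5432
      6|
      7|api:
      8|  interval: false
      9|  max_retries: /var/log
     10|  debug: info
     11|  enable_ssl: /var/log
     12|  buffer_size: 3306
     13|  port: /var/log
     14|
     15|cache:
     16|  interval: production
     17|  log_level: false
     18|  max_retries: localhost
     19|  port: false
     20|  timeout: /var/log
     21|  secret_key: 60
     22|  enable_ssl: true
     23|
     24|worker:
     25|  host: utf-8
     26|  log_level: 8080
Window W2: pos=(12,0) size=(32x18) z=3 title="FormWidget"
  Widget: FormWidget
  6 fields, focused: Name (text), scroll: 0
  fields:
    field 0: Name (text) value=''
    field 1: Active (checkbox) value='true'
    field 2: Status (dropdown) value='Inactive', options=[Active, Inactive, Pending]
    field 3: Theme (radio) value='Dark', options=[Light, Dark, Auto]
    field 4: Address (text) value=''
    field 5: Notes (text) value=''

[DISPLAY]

━━━━━━━━━━━━━━━━━━━━━┓━━━━━━━━━━━━━━━┓     
et                   ┃               ┃     
─────────────────────┨───────────────┨     
     [              ]┃              ▲┃     
     [x]             ┃n             █┃     
     [Inactive     ▼]┃              ░┃     
     ( ) Light  (●) D┃              ░┃     
:    [              ]┃              ░┃     
     [              ]┃              ░┃     
                     ┃              ▼┃     
                     ┃━━━━━━━━━━━━━━━┛     
                     ┃                     
                     ┃                     
                     ┃                     


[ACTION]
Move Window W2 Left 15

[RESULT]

━━━━━━━━━┓━━━━━━━━━━━━━━━━━━━━━━━━━━━┓     
         ┃er                         ┃     
─────────┨───────────────────────────┨     
        ]┃                          ▲┃     
         ┃configuration             █┃     
ve     ▼]┃                          ░┃     
ht  (●) D┃: 4                       ░┃     
        ]┃key: 5432                 ░┃     
        ]┃                          ░┃     
         ┃                          ▼┃     
         ┃━━━━━━━━━━━━━━━━━━━━━━━━━━━┛     
         ┃                                 
         ┃                                 
         ┃                                 


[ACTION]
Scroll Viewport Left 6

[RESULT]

━━━━━━━━━━━━━━━┓━━━━━━━━━━━━━━━━━━━━━━━━━━━
               ┃er                         
───────────────┨───────────────────────────
              ]┃                          ▲
x]             ┃configuration             █
Inactive     ▼]┃                          ░
 ) Light  (●) D┃: 4                       ░
              ]┃key: 5432                 ░
              ]┃                          ░
               ┃                          ▼
               ┃━━━━━━━━━━━━━━━━━━━━━━━━━━━
               ┃                           
               ┃                           
               ┃                           


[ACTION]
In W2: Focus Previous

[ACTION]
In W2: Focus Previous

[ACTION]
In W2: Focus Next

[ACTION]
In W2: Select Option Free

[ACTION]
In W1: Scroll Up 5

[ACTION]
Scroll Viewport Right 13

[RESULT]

━━━━━━━┓━━━━━━━━━━━━━━━━━━━━━━━━━━━┓       
       ┃er                         ┃       
───────┨───────────────────────────┨       
      ]┃                          ▲┃       
       ┃configuration             █┃       
     ▼]┃                          ░┃       
  (●) D┃: 4                       ░┃       
      ]┃key: 5432                 ░┃       
      ]┃                          ░┃       
       ┃                          ▼┃       
       ┃━━━━━━━━━━━━━━━━━━━━━━━━━━━┛       
       ┃                                   
       ┃                                   
       ┃                                   


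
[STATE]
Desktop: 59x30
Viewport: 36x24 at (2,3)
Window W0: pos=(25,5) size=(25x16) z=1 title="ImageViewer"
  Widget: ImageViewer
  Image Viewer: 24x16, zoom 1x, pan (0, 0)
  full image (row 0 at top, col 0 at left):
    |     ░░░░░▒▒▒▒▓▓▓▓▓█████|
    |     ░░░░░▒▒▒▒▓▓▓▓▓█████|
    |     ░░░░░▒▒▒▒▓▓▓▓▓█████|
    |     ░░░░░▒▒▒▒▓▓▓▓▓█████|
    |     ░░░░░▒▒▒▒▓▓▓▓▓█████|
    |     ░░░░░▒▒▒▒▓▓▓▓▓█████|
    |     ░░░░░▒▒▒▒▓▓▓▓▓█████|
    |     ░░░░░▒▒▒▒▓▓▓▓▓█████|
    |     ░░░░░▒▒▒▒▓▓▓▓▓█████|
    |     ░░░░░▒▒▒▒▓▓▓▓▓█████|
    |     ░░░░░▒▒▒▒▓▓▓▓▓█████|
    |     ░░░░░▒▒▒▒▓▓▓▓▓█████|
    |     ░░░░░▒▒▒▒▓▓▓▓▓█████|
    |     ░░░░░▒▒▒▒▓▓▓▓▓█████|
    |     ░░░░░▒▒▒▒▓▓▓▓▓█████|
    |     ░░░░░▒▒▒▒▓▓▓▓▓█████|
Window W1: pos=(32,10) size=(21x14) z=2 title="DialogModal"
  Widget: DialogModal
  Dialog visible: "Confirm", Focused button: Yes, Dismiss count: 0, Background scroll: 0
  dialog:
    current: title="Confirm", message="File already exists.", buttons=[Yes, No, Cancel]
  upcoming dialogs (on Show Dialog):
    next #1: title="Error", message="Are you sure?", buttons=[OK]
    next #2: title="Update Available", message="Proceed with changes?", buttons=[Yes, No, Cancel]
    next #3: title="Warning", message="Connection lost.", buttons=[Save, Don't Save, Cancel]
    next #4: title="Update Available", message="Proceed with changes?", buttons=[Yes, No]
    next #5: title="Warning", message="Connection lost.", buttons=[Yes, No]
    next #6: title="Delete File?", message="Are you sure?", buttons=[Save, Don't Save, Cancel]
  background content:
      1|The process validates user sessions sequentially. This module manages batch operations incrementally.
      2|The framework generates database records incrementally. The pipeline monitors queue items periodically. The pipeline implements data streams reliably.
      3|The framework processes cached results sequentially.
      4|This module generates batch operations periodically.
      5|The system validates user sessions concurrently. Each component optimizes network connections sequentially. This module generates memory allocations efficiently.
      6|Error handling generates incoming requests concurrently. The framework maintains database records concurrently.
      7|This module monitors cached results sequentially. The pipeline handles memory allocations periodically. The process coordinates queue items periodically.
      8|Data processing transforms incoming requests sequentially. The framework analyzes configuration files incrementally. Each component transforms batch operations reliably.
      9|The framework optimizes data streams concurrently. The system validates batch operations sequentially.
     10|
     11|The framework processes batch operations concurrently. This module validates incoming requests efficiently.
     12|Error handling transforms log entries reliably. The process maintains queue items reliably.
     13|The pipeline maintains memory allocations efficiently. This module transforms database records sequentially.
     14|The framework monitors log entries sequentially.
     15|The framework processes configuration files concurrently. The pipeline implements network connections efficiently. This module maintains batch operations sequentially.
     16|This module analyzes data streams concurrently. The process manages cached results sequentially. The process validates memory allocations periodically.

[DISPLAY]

                                    
                                    
                       ┏━━━━━━━━━━━━
                       ┃ ImageViewer
                       ┠────────────
                       ┃     ░░░░░▒▒
                       ┃     ░░░░░▒▒
                       ┃     ░┏━━━━━
                       ┃     ░┃ Dial
                       ┃     ░┠─────
                       ┃     ░┃The p
                       ┃     ░┃The f
                       ┃     ░┃Th┌──
                       ┃     ░┃Th│  
                       ┃     ░┃Th│Fi
                       ┃     ░┃Er│[Y
                       ┃     ░┃Th└──
                       ┗━━━━━━┃Data 
                              ┃The f
                              ┃     
                              ┗━━━━━
                                    
                                    
                                    


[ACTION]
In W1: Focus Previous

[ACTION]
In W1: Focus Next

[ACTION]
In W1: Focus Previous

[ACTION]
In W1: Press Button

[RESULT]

                                    
                                    
                       ┏━━━━━━━━━━━━
                       ┃ ImageViewer
                       ┠────────────
                       ┃     ░░░░░▒▒
                       ┃     ░░░░░▒▒
                       ┃     ░┏━━━━━
                       ┃     ░┃ Dial
                       ┃     ░┠─────
                       ┃     ░┃The p
                       ┃     ░┃The f
                       ┃     ░┃The f
                       ┃     ░┃This 
                       ┃     ░┃The s
                       ┃     ░┃Error
                       ┃     ░┃This 
                       ┗━━━━━━┃Data 
                              ┃The f
                              ┃     
                              ┗━━━━━
                                    
                                    
                                    


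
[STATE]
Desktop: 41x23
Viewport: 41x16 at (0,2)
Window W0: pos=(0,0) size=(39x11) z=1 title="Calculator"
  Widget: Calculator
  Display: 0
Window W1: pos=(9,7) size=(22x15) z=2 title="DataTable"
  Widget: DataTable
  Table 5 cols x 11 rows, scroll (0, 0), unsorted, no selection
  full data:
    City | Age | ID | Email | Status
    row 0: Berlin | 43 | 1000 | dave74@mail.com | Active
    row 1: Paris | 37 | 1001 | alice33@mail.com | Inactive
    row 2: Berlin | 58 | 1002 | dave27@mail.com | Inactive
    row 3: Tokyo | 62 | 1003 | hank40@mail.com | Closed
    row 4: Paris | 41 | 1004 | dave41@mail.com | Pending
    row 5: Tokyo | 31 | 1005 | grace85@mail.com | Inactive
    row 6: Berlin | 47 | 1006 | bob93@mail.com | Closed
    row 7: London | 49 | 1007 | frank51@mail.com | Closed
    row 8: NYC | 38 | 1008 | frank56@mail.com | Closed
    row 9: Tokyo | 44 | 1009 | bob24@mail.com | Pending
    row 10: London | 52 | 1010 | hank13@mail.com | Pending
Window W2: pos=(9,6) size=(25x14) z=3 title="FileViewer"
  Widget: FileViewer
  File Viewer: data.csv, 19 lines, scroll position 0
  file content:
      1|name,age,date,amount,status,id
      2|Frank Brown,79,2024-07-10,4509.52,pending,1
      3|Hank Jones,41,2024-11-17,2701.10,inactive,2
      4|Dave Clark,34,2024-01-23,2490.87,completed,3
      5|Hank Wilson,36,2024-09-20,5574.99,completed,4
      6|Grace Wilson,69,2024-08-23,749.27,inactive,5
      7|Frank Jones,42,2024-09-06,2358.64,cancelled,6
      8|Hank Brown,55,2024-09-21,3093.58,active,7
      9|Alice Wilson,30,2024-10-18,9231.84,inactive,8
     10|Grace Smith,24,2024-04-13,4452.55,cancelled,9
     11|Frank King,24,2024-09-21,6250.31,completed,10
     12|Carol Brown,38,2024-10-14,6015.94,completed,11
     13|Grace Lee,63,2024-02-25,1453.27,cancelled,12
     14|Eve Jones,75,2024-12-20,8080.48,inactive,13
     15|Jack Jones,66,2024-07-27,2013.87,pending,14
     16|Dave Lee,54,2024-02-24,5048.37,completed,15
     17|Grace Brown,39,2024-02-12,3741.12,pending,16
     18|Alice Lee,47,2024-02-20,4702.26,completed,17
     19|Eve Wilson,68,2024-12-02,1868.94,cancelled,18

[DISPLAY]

┠─────────────────────────────────────┨  
┃                                    0┃  
┃┌───┬───┬───┬───┐                    ┃  
┃│ 7 │ 8 │ 9 │ ÷ │                    ┃  
┃├───┼───┏━━━━━━━━━━━━━━━━━━━━━━━┓    ┃  
┃│ 4 │ 5 ┃ FileViewer            ┃    ┃  
┃├───┼───┠───────────────────────┨    ┃  
┃│ 1 │ 2 ┃name,age,date,amount,s▲┃    ┃  
┗━━━━━━━━┃Frank Brown,79,2024-07█┃━━━━┛  
         ┃Hank Jones,41,2024-11-░┃       
         ┃Dave Clark,34,2024-01-░┃       
         ┃Hank Wilson,36,2024-09░┃       
         ┃Grace Wilson,69,2024-0░┃       
         ┃Frank Jones,42,2024-09░┃       
         ┃Hank Brown,55,2024-09-░┃       
         ┃Alice Wilson,30,2024-1░┃       


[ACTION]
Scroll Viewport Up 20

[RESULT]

┏━━━━━━━━━━━━━━━━━━━━━━━━━━━━━━━━━━━━━┓  
┃ Calculator                          ┃  
┠─────────────────────────────────────┨  
┃                                    0┃  
┃┌───┬───┬───┬───┐                    ┃  
┃│ 7 │ 8 │ 9 │ ÷ │                    ┃  
┃├───┼───┏━━━━━━━━━━━━━━━━━━━━━━━┓    ┃  
┃│ 4 │ 5 ┃ FileViewer            ┃    ┃  
┃├───┼───┠───────────────────────┨    ┃  
┃│ 1 │ 2 ┃name,age,date,amount,s▲┃    ┃  
┗━━━━━━━━┃Frank Brown,79,2024-07█┃━━━━┛  
         ┃Hank Jones,41,2024-11-░┃       
         ┃Dave Clark,34,2024-01-░┃       
         ┃Hank Wilson,36,2024-09░┃       
         ┃Grace Wilson,69,2024-0░┃       
         ┃Frank Jones,42,2024-09░┃       


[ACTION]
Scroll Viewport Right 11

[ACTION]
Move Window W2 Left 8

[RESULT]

┏━━━━━━━━━━━━━━━━━━━━━━━━━━━━━━━━━━━━━┓  
┃ Calculator                          ┃  
┠─────────────────────────────────────┨  
┃                                    0┃  
┃┌───┬───┬───┬───┐                    ┃  
┃│ 7 │ 8 │ 9 │ ÷ │                    ┃  
┃┏━━━━━━━━━━━━━━━━━━━━━━━┓            ┃  
┃┃ FileViewer            ┃━━━━┓       ┃  
┃┠───────────────────────┨    ┃       ┃  
┃┃name,age,date,amount,s▲┃────┨       ┃  
┗┃Frank Brown,79,2024-07█┃Emai┃━━━━━━━┛  
 ┃Hank Jones,41,2024-11-░┃────┃          
 ┃Dave Clark,34,2024-01-░┃dave┃          
 ┃Hank Wilson,36,2024-09░┃alic┃          
 ┃Grace Wilson,69,2024-0░┃dave┃          
 ┃Frank Jones,42,2024-09░┃hank┃          


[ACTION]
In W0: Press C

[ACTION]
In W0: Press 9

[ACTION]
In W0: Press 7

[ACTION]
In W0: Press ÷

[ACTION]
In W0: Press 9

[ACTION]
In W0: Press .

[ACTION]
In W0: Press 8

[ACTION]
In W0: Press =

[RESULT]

┏━━━━━━━━━━━━━━━━━━━━━━━━━━━━━━━━━━━━━┓  
┃ Calculator                          ┃  
┠─────────────────────────────────────┨  
┃                          9.897959184┃  
┃┌───┬───┬───┬───┐                    ┃  
┃│ 7 │ 8 │ 9 │ ÷ │                    ┃  
┃┏━━━━━━━━━━━━━━━━━━━━━━━┓            ┃  
┃┃ FileViewer            ┃━━━━┓       ┃  
┃┠───────────────────────┨    ┃       ┃  
┃┃name,age,date,amount,s▲┃────┨       ┃  
┗┃Frank Brown,79,2024-07█┃Emai┃━━━━━━━┛  
 ┃Hank Jones,41,2024-11-░┃────┃          
 ┃Dave Clark,34,2024-01-░┃dave┃          
 ┃Hank Wilson,36,2024-09░┃alic┃          
 ┃Grace Wilson,69,2024-0░┃dave┃          
 ┃Frank Jones,42,2024-09░┃hank┃          
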